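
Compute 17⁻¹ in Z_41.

29

By the extended Euclidean algorithm:
41 = 2·17 + 7
17 = 2·7 + 3
7 = 2·3 + 1
3 = 3·1 + 0
gcd(17, 41) = 1, so the inverse exists.
Back-substitute for 1:
1 = 1·7 − 2·3
  = −2·17 + 5·7
  = 5·41 − 12·17
So 17⁻¹ ≡ −12 ≡ 29 (mod 41).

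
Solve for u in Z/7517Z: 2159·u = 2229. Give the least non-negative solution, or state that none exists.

2386

gcd(2159, 7517) = 1, so a unique solution mod 7517 exists.
2159⁻¹ ≡ 571 (mod 7517).
u ≡ 571·2229 ≡ 2386 (mod 7517).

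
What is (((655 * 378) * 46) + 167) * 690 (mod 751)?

655 * 378 = 247590 ≡ 511 (mod 751)
511 * 46 = 23506 ≡ 225 (mod 751)
225 + 167 = 392
392 * 690 = 270480 ≡ 120 (mod 751)

120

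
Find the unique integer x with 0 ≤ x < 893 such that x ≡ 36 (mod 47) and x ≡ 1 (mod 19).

47⁻¹ mod 19: 47·17 ≡ 1 (mod 19), so 47⁻¹ ≡ 17.
x = 36 + 47·((1 − 36)·17 mod 19) = 36 + 47·13 = 647.

647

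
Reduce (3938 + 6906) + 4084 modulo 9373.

3938 + 6906 = 10844 ≡ 1471 (mod 9373)
1471 + 4084 = 5555

5555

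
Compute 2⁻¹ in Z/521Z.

261

521 = 260×2 + 1
2 = 2×1 + 0
gcd(2, 521) = 1, so the inverse exists.
Bézout: 1 = 1×521 − 260×2.
So 2⁻¹ ≡ −260 ≡ 261 (mod 521).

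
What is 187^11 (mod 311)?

187^1 ≡ 187 (mod 311)
187^2 ≡ 187^2 = 34969 ≡ 137 (mod 311)
187^4 ≡ 137^2 = 18769 ≡ 109 (mod 311)
187^8 ≡ 109^2 = 11881 ≡ 63 (mod 311)
187^11 = 187^8 * 187^2 * 187^1 ≡ 63 * 137 * 187 (mod 311).
Accumulate the product:
63 * 137 = 8631 ≡ 234
234 * 187 = 43758 ≡ 218

218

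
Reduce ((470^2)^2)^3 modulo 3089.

172

(470)^2 ≡ 1581 (mod 3089)
(1581)^2 ≡ 560 (mod 3089)
(560)^3 ≡ 172 (mod 3089)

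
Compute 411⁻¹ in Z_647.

Run the extended Euclidean algorithm:
647 = 1*411 + 236
411 = 1*236 + 175
236 = 1*175 + 61
175 = 2*61 + 53
61 = 1*53 + 8
53 = 6*8 + 5
8 = 1*5 + 3
5 = 1*3 + 2
3 = 1*2 + 1
2 = 2*1 + 0
gcd(411, 647) = 1, so the inverse exists.
Bézout: 1 = 155*647 − 244*411.
So 411⁻¹ ≡ −244 ≡ 403 (mod 647).

403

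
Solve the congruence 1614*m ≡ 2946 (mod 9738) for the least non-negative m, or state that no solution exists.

gcd(1614, 9738) = 6, and 6 | 2946, so solutions exist.
Divide through by 6: 269*m = 491 (mod 1623).
269⁻¹ ≡ 1442 (mod 1623).
m ≡ 1442*491 ≡ 394 (mod 1623).
The smallest non-negative solution is m = 394.

394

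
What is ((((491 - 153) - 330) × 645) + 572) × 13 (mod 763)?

491 - 153 = 338
338 - 330 = 8
8 × 645 = 5160 ≡ 582 (mod 763)
582 + 572 = 1154 ≡ 391 (mod 763)
391 × 13 = 5083 ≡ 505 (mod 763)

505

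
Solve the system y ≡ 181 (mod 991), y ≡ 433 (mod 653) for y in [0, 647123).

387662

991⁻¹ mod 653: 991*284 ≡ 1 (mod 653), so 991⁻¹ ≡ 284.
y = 181 + 991*((433 − 181)*284 mod 653) = 181 + 991*391 = 387662.
Check: 387662 mod 991 = 181, 387662 mod 653 = 433. ✓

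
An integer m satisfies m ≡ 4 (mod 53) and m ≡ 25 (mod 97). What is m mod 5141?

53⁻¹ mod 97: 53*11 ≡ 1 (mod 97), so 53⁻¹ ≡ 11.
m = 4 + 53*((25 − 4)*11 mod 97) = 4 + 53*37 = 1965.

1965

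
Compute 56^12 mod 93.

Using repeated squaring:
12 in binary is 1100, i.e. 12 = 8 + 4.
56^1 ≡ 56 (mod 93)
56^2 ≡ 56^2 = 3136 ≡ 67 (mod 93)
56^4 ≡ 67^2 = 4489 ≡ 25 (mod 93)
56^8 ≡ 25^2 = 625 ≡ 67 (mod 93)
56^12 = 56^8 × 56^4 ≡ 67 × 25 (mod 93).
67 × 25 = 1675 ≡ 1 (mod 93).

1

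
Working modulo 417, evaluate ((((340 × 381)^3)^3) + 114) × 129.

63

340 × 381 = 129540 ≡ 270 (mod 417)
(270)^3 ≡ 183 (mod 417)
(183)^3 ≡ 255 (mod 417)
255 + 114 = 369
369 × 129 = 47601 ≡ 63 (mod 417)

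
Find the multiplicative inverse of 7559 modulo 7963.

3607

7963 = 1*7559 + 404
7559 = 18*404 + 287
404 = 1*287 + 117
287 = 2*117 + 53
117 = 2*53 + 11
53 = 4*11 + 9
11 = 1*9 + 2
9 = 4*2 + 1
2 = 2*1 + 0
gcd(7559, 7963) = 1, so the inverse exists.
Back-substitute for 1:
1 = 1*9 − 4*2
  = −4*11 + 5*9
  = 5*53 − 24*11
  = −24*117 + 53*53
  = 53*287 − 130*117
  = −130*404 + 183*287
  = 183*7559 − 3424*404
  = −3424*7963 + 3607*7559
So 7559⁻¹ ≡ 3607 (mod 7963).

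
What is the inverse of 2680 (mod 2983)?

571

Apply the Euclidean algorithm and back-substitute:
2983 = 1*2680 + 303
2680 = 8*303 + 256
303 = 1*256 + 47
256 = 5*47 + 21
47 = 2*21 + 5
21 = 4*5 + 1
5 = 5*1 + 0
gcd(2680, 2983) = 1, so the inverse exists.
Back-substitute for 1:
1 = 1*21 − 4*5
  = −4*47 + 9*21
  = 9*256 − 49*47
  = −49*303 + 58*256
  = 58*2680 − 513*303
  = −513*2983 + 571*2680
So 2680⁻¹ ≡ 571 (mod 2983).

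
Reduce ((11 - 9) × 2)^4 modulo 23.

3

11 - 9 = 2
2 × 2 = 4
(4)^4 ≡ 3 (mod 23)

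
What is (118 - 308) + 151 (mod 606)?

567

118 - 308 = -190 ≡ 416 (mod 606)
416 + 151 = 567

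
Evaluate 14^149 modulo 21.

14

149 in binary is 10010101, i.e. 149 = 128 + 16 + 4 + 1.
14^1 ≡ 14 (mod 21)
14^2 ≡ 14^2 = 196 ≡ 7 (mod 21)
14^4 ≡ 7^2 = 49 ≡ 7 (mod 21)
14^8 ≡ 7^2 = 49 ≡ 7 (mod 21)
14^16 ≡ 7^2 = 49 ≡ 7 (mod 21)
14^32 ≡ 7^2 = 49 ≡ 7 (mod 21)
14^64 ≡ 7^2 = 49 ≡ 7 (mod 21)
14^128 ≡ 7^2 = 49 ≡ 7 (mod 21)
14^149 = 14^128 * 14^16 * 14^4 * 14^1 ≡ 7 * 7 * 7 * 14 (mod 21).
Accumulate the product:
7 * 7 = 49 ≡ 7
7 * 7 = 49 ≡ 7
7 * 14 = 98 ≡ 14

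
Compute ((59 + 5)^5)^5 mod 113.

59 + 5 = 64
(64)^5 ≡ 4 (mod 113)
(4)^5 ≡ 7 (mod 113)

7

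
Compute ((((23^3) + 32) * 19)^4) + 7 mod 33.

(23)^3 ≡ 23 (mod 33)
23 + 32 = 55 ≡ 22 (mod 33)
22 * 19 = 418 ≡ 22 (mod 33)
(22)^4 ≡ 22 (mod 33)
22 + 7 = 29

29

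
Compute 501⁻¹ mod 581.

Run the extended Euclidean algorithm:
581 = 1·501 + 80
501 = 6·80 + 21
80 = 3·21 + 17
21 = 1·17 + 4
17 = 4·4 + 1
4 = 4·1 + 0
gcd(501, 581) = 1, so the inverse exists.
Back-substitute for 1:
1 = 1·17 − 4·4
  = −4·21 + 5·17
  = 5·80 − 19·21
  = −19·501 + 119·80
  = 119·581 − 138·501
So 501⁻¹ ≡ −138 ≡ 443 (mod 581).

443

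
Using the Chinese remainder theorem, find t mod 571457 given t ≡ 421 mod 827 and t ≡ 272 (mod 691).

264234

827⁻¹ mod 691: 827·188 ≡ 1 (mod 691), so 827⁻¹ ≡ 188.
t = 421 + 827·((272 − 421)·188 mod 691) = 421 + 827·319 = 264234.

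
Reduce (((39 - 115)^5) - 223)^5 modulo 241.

165

39 - 115 = -76 ≡ 165 (mod 241)
(165)^5 ≡ 197 (mod 241)
197 - 223 = -26 ≡ 215 (mod 241)
(215)^5 ≡ 165 (mod 241)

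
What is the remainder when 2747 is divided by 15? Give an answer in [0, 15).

2747 = 183×15 + 2, so 2747 ≡ 2 (mod 15).

2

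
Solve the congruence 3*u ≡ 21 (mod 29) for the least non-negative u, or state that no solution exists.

gcd(3, 29) = 1, so a unique solution mod 29 exists.
3⁻¹ ≡ 10 (mod 29).
u ≡ 10*21 ≡ 7 (mod 29).

7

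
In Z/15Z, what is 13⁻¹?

15 = 1×13 + 2
13 = 6×2 + 1
2 = 2×1 + 0
gcd(13, 15) = 1, so the inverse exists.
Back-substitute for 1:
1 = 1×13 − 6×2
  = −6×15 + 7×13
So 13⁻¹ ≡ 7 (mod 15).

7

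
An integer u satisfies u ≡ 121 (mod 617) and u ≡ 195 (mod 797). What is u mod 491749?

617⁻¹ mod 797: 617×766 ≡ 1 (mod 797), so 617⁻¹ ≡ 766.
u = 121 + 617×((195 − 121)×766 mod 797) = 121 + 617×97 = 59970.

59970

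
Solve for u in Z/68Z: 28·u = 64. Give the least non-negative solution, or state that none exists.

12

gcd(28, 68) = 4, and 4 | 64, so solutions exist.
Divide through by 4: 7·u = 16 (mod 17).
7⁻¹ ≡ 5 (mod 17).
u ≡ 5·16 ≡ 12 (mod 17).
The smallest non-negative solution is u = 12.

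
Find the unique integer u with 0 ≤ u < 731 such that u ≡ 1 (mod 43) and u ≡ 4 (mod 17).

259

43⁻¹ mod 17: 43·2 ≡ 1 (mod 17), so 43⁻¹ ≡ 2.
u = 1 + 43·((4 − 1)·2 mod 17) = 1 + 43·6 = 259.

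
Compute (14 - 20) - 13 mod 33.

14

14 - 20 = -6 ≡ 27 (mod 33)
27 - 13 = 14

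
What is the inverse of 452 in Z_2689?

351

2689 = 5*452 + 429
452 = 1*429 + 23
429 = 18*23 + 15
23 = 1*15 + 8
15 = 1*8 + 7
8 = 1*7 + 1
7 = 7*1 + 0
gcd(452, 2689) = 1, so the inverse exists.
Bézout: 1 = −59*2689 + 351*452.
So 452⁻¹ ≡ 351 (mod 2689).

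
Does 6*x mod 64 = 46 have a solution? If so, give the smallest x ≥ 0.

29

gcd(6, 64) = 2, and 2 | 46, so solutions exist.
Divide through by 2: 3*x mod 32 = 23.
3⁻¹ ≡ 11 (mod 32).
x ≡ 11*23 ≡ 29 (mod 32).
The smallest non-negative solution is x = 29.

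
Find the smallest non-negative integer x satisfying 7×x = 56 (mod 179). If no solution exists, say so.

gcd(7, 179) = 1, so a unique solution mod 179 exists.
7⁻¹ ≡ 128 (mod 179).
x ≡ 128×56 ≡ 8 (mod 179).

8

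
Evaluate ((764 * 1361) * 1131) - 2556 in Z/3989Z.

764 * 1361 = 1039804 ≡ 2664 (mod 3989)
2664 * 1131 = 3012984 ≡ 1289 (mod 3989)
1289 - 2556 = -1267 ≡ 2722 (mod 3989)

2722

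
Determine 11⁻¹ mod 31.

17

31 = 2·11 + 9
11 = 1·9 + 2
9 = 4·2 + 1
2 = 2·1 + 0
gcd(11, 31) = 1, so the inverse exists.
Bézout: 1 = 5·31 − 14·11.
So 11⁻¹ ≡ −14 ≡ 17 (mod 31).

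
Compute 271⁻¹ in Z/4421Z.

Run the extended Euclidean algorithm:
4421 = 16×271 + 85
271 = 3×85 + 16
85 = 5×16 + 5
16 = 3×5 + 1
5 = 5×1 + 0
gcd(271, 4421) = 1, so the inverse exists.
Back-substitute for 1:
1 = 1×16 − 3×5
  = −3×85 + 16×16
  = 16×271 − 51×85
  = −51×4421 + 832×271
So 271⁻¹ ≡ 832 (mod 4421).

832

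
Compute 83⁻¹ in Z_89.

74

Run the extended Euclidean algorithm:
89 = 1×83 + 6
83 = 13×6 + 5
6 = 1×5 + 1
5 = 5×1 + 0
gcd(83, 89) = 1, so the inverse exists.
Back-substitute for 1:
1 = 1×6 − 1×5
  = −1×83 + 14×6
  = 14×89 − 15×83
So 83⁻¹ ≡ −15 ≡ 74 (mod 89).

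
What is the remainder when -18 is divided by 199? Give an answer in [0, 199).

-18 = -1×199 + 181, so -18 ≡ 181 (mod 199).

181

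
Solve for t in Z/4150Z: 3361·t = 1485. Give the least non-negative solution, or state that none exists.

4085

gcd(3361, 4150) = 1, so a unique solution mod 4150 exists.
3361⁻¹ ≡ 1741 (mod 4150).
t ≡ 1741·1485 ≡ 4085 (mod 4150).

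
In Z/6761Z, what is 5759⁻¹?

By the extended Euclidean algorithm:
6761 = 1×5759 + 1002
5759 = 5×1002 + 749
1002 = 1×749 + 253
749 = 2×253 + 243
253 = 1×243 + 10
243 = 24×10 + 3
10 = 3×3 + 1
3 = 3×1 + 0
gcd(5759, 6761) = 1, so the inverse exists.
Back-substitute for 1:
1 = 1×10 − 3×3
  = −3×243 + 73×10
  = 73×253 − 76×243
  = −76×749 + 225×253
  = 225×1002 − 301×749
  = −301×5759 + 1730×1002
  = 1730×6761 − 2031×5759
So 5759⁻¹ ≡ −2031 ≡ 4730 (mod 6761).

4730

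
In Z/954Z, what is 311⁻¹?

Apply the Euclidean algorithm and back-substitute:
954 = 3*311 + 21
311 = 14*21 + 17
21 = 1*17 + 4
17 = 4*4 + 1
4 = 4*1 + 0
gcd(311, 954) = 1, so the inverse exists.
Back-substitute for 1:
1 = 1*17 − 4*4
  = −4*21 + 5*17
  = 5*311 − 74*21
  = −74*954 + 227*311
So 311⁻¹ ≡ 227 (mod 954).

227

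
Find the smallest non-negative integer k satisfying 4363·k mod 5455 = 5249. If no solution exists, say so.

2388

gcd(4363, 5455) = 1, so a unique solution mod 5455 exists.
4363⁻¹ ≡ 3272 (mod 5455).
k ≡ 3272·5249 ≡ 2388 (mod 5455).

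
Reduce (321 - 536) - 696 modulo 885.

321 - 536 = -215 ≡ 670 (mod 885)
670 - 696 = -26 ≡ 859 (mod 885)

859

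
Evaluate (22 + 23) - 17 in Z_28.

0

22 + 23 = 45 ≡ 17 (mod 28)
17 - 17 = 0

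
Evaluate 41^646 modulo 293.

646 in binary is 1010000110, i.e. 646 = 512 + 128 + 4 + 2.
41^1 ≡ 41 (mod 293)
41^2 ≡ 41^2 = 1681 ≡ 216 (mod 293)
41^4 ≡ 216^2 = 46656 ≡ 69 (mod 293)
41^8 ≡ 69^2 = 4761 ≡ 73 (mod 293)
41^16 ≡ 73^2 = 5329 ≡ 55 (mod 293)
41^32 ≡ 55^2 = 3025 ≡ 95 (mod 293)
41^64 ≡ 95^2 = 9025 ≡ 235 (mod 293)
41^128 ≡ 235^2 = 55225 ≡ 141 (mod 293)
41^256 ≡ 141^2 = 19881 ≡ 250 (mod 293)
41^512 ≡ 250^2 = 62500 ≡ 91 (mod 293)
41^646 = 41^512 × 41^128 × 41^4 × 41^2 ≡ 91 × 141 × 69 × 216 (mod 293).
Accumulate the product:
91 × 141 = 12831 ≡ 232
232 × 69 = 16008 ≡ 186
186 × 216 = 40176 ≡ 35

35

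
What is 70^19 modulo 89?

By square-and-multiply:
19 in binary is 10011, i.e. 19 = 16 + 2 + 1.
70^1 ≡ 70 (mod 89)
70^2 ≡ 70^2 = 4900 ≡ 5 (mod 89)
70^4 ≡ 5^2 = 25 (mod 89)
70^8 ≡ 25^2 = 625 ≡ 2 (mod 89)
70^16 ≡ 2^2 = 4 (mod 89)
70^19 = 70^16 × 70^2 × 70^1 ≡ 4 × 5 × 70 (mod 89).
Accumulate the product:
4 × 5 = 20
20 × 70 = 1400 ≡ 65

65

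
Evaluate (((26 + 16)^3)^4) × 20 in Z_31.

26 + 16 = 42 ≡ 11 (mod 31)
(11)^3 ≡ 29 (mod 31)
(29)^4 ≡ 16 (mod 31)
16 × 20 = 320 ≡ 10 (mod 31)

10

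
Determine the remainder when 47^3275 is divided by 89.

Using repeated squaring:
3275 in binary is 110011001011, i.e. 3275 = 2048 + 1024 + 128 + 64 + 8 + 2 + 1.
47^1 ≡ 47 (mod 89)
47^2 ≡ 47^2 = 2209 ≡ 73 (mod 89)
47^4 ≡ 73^2 = 5329 ≡ 78 (mod 89)
47^8 ≡ 78^2 = 6084 ≡ 32 (mod 89)
47^16 ≡ 32^2 = 1024 ≡ 45 (mod 89)
47^32 ≡ 45^2 = 2025 ≡ 67 (mod 89)
47^64 ≡ 67^2 = 4489 ≡ 39 (mod 89)
47^128 ≡ 39^2 = 1521 ≡ 8 (mod 89)
47^256 ≡ 8^2 = 64 (mod 89)
47^512 ≡ 64^2 = 4096 ≡ 2 (mod 89)
47^1024 ≡ 2^2 = 4 (mod 89)
47^2048 ≡ 4^2 = 16 (mod 89)
47^3275 = 47^2048 × 47^1024 × 47^128 × 47^64 × 47^8 × 47^2 × 47^1 ≡ 16 × 4 × 8 × 39 × 32 × 73 × 47 (mod 89).
Accumulate the product:
16 × 4 = 64
64 × 8 = 512 ≡ 67
67 × 39 = 2613 ≡ 32
32 × 32 = 1024 ≡ 45
45 × 73 = 3285 ≡ 81
81 × 47 = 3807 ≡ 69

69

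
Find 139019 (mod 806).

139019 = 172*806 + 387, so 139019 ≡ 387 (mod 806).

387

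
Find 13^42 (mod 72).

1

42 in binary is 101010, i.e. 42 = 32 + 8 + 2.
13^1 ≡ 13 (mod 72)
13^2 ≡ 13^2 = 169 ≡ 25 (mod 72)
13^4 ≡ 25^2 = 625 ≡ 49 (mod 72)
13^8 ≡ 49^2 = 2401 ≡ 25 (mod 72)
13^16 ≡ 25^2 = 625 ≡ 49 (mod 72)
13^32 ≡ 49^2 = 2401 ≡ 25 (mod 72)
13^42 = 13^32 · 13^8 · 13^2 ≡ 25 · 25 · 25 (mod 72).
Accumulate the product:
25 · 25 = 625 ≡ 49
49 · 25 = 1225 ≡ 1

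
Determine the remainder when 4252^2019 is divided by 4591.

2977

4252^1 ≡ 4252 (mod 4591)
4252^2 ≡ 4252^2 = 18079504 ≡ 146 (mod 4591)
4252^4 ≡ 146^2 = 21316 ≡ 2952 (mod 4591)
4252^8 ≡ 2952^2 = 8714304 ≡ 586 (mod 4591)
4252^16 ≡ 586^2 = 343396 ≡ 3662 (mod 4591)
4252^32 ≡ 3662^2 = 13410244 ≡ 4524 (mod 4591)
4252^64 ≡ 4524^2 = 20466576 ≡ 4489 (mod 4591)
4252^128 ≡ 4489^2 = 20151121 ≡ 1222 (mod 4591)
4252^256 ≡ 1222^2 = 1493284 ≡ 1209 (mod 4591)
4252^512 ≡ 1209^2 = 1461681 ≡ 1743 (mod 4591)
4252^1024 ≡ 1743^2 = 3038049 ≡ 3398 (mod 4591)
4252^2019 = 4252^1024 · 4252^512 · 4252^256 · 4252^128 · 4252^64 · 4252^32 · 4252^2 · 4252^1 ≡ 3398 · 1743 · 1209 · 1222 · 4489 · 4524 · 146 · 4252 (mod 4591).
Accumulate the product:
3398 · 1743 = 5922714 ≡ 324
324 · 1209 = 391716 ≡ 1481
1481 · 1222 = 1809782 ≡ 928
928 · 4489 = 4165792 ≡ 1755
1755 · 4524 = 7939620 ≡ 1781
1781 · 146 = 260026 ≡ 2930
2930 · 4252 = 12458360 ≡ 2977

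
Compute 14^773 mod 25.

19

Using repeated squaring:
773 in binary is 1100000101, i.e. 773 = 512 + 256 + 4 + 1.
14^1 ≡ 14 (mod 25)
14^2 ≡ 14^2 = 196 ≡ 21 (mod 25)
14^4 ≡ 21^2 = 441 ≡ 16 (mod 25)
14^8 ≡ 16^2 = 256 ≡ 6 (mod 25)
14^16 ≡ 6^2 = 36 ≡ 11 (mod 25)
14^32 ≡ 11^2 = 121 ≡ 21 (mod 25)
14^64 ≡ 21^2 = 441 ≡ 16 (mod 25)
14^128 ≡ 16^2 = 256 ≡ 6 (mod 25)
14^256 ≡ 6^2 = 36 ≡ 11 (mod 25)
14^512 ≡ 11^2 = 121 ≡ 21 (mod 25)
14^773 = 14^512 × 14^256 × 14^4 × 14^1 ≡ 21 × 11 × 16 × 14 (mod 25).
Accumulate the product:
21 × 11 = 231 ≡ 6
6 × 16 = 96 ≡ 21
21 × 14 = 294 ≡ 19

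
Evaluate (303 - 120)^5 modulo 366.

303 - 120 = 183
(183)^5 ≡ 183 (mod 366)

183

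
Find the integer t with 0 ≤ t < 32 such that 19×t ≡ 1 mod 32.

32 = 1·19 + 13
19 = 1·13 + 6
13 = 2·6 + 1
6 = 6·1 + 0
gcd(19, 32) = 1, so the inverse exists.
Bézout: 1 = 3·32 − 5·19.
So 19⁻¹ ≡ −5 ≡ 27 (mod 32).

27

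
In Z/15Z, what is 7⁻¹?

15 = 2*7 + 1
7 = 7*1 + 0
gcd(7, 15) = 1, so the inverse exists.
Bézout: 1 = 1*15 − 2*7.
So 7⁻¹ ≡ −2 ≡ 13 (mod 15).

13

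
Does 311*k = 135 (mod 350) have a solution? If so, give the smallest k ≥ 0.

gcd(311, 350) = 1, so a unique solution mod 350 exists.
311⁻¹ ≡ 341 (mod 350).
k ≡ 341*135 ≡ 185 (mod 350).

185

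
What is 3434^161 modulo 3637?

161 in binary is 10100001, i.e. 161 = 128 + 32 + 1.
3434^1 ≡ 3434 (mod 3637)
3434^2 ≡ 3434^2 = 11792356 ≡ 1202 (mod 3637)
3434^4 ≡ 1202^2 = 1444804 ≡ 915 (mod 3637)
3434^8 ≡ 915^2 = 837225 ≡ 715 (mod 3637)
3434^16 ≡ 715^2 = 511225 ≡ 2045 (mod 3637)
3434^32 ≡ 2045^2 = 4182025 ≡ 3112 (mod 3637)
3434^64 ≡ 3112^2 = 9684544 ≡ 2850 (mod 3637)
3434^128 ≡ 2850^2 = 8122500 ≡ 1079 (mod 3637)
3434^161 = 3434^128 · 3434^32 · 3434^1 ≡ 1079 · 3112 · 3434 (mod 3637).
Accumulate the product:
1079 · 3112 = 3357848 ≡ 897
897 · 3434 = 3080298 ≡ 3396

3396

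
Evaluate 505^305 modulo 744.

By square-and-multiply:
505^1 ≡ 505 (mod 744)
505^2 ≡ 505^2 = 255025 ≡ 577 (mod 744)
505^4 ≡ 577^2 = 332929 ≡ 361 (mod 744)
505^8 ≡ 361^2 = 130321 ≡ 121 (mod 744)
505^16 ≡ 121^2 = 14641 ≡ 505 (mod 744)
505^32 ≡ 505^2 = 255025 ≡ 577 (mod 744)
505^64 ≡ 577^2 = 332929 ≡ 361 (mod 744)
505^128 ≡ 361^2 = 130321 ≡ 121 (mod 744)
505^256 ≡ 121^2 = 14641 ≡ 505 (mod 744)
505^305 = 505^256 × 505^32 × 505^16 × 505^1 ≡ 505 × 577 × 505 × 505 (mod 744).
Accumulate the product:
505 × 577 = 291385 ≡ 481
481 × 505 = 242905 ≡ 361
361 × 505 = 182305 ≡ 25

25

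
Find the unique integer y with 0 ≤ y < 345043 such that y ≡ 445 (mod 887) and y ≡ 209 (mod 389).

144139

887⁻¹ mod 389: 887*207 ≡ 1 (mod 389), so 887⁻¹ ≡ 207.
y = 445 + 887*((209 − 445)*207 mod 389) = 445 + 887*162 = 144139.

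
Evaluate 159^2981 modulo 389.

25

By square-and-multiply:
159^1 ≡ 159 (mod 389)
159^2 ≡ 159^2 = 25281 ≡ 385 (mod 389)
159^4 ≡ 385^2 = 148225 ≡ 16 (mod 389)
159^8 ≡ 16^2 = 256 (mod 389)
159^16 ≡ 256^2 = 65536 ≡ 184 (mod 389)
159^32 ≡ 184^2 = 33856 ≡ 13 (mod 389)
159^64 ≡ 13^2 = 169 (mod 389)
159^128 ≡ 169^2 = 28561 ≡ 164 (mod 389)
159^256 ≡ 164^2 = 26896 ≡ 55 (mod 389)
159^512 ≡ 55^2 = 3025 ≡ 302 (mod 389)
159^1024 ≡ 302^2 = 91204 ≡ 178 (mod 389)
159^2048 ≡ 178^2 = 31684 ≡ 175 (mod 389)
159^2981 = 159^2048 × 159^512 × 159^256 × 159^128 × 159^32 × 159^4 × 159^1 ≡ 175 × 302 × 55 × 164 × 13 × 16 × 159 (mod 389).
Accumulate the product:
175 × 302 = 52850 ≡ 335
335 × 55 = 18425 ≡ 142
142 × 164 = 23288 ≡ 337
337 × 13 = 4381 ≡ 102
102 × 16 = 1632 ≡ 76
76 × 159 = 12084 ≡ 25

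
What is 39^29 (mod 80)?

39

Compute successive squares:
29 in binary is 11101, i.e. 29 = 16 + 8 + 4 + 1.
39^1 ≡ 39 (mod 80)
39^2 ≡ 39^2 = 1521 ≡ 1 (mod 80)
39^4 ≡ 1^2 = 1 (mod 80)
39^8 ≡ 1^2 = 1 (mod 80)
39^16 ≡ 1^2 = 1 (mod 80)
39^29 = 39^16 × 39^8 × 39^4 × 39^1 ≡ 1 × 1 × 1 × 39 (mod 80).
Accumulate the product:
1 × 1 = 1
1 × 1 = 1
1 × 39 = 39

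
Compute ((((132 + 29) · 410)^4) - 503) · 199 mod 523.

503

132 + 29 = 161
161 · 410 = 66010 ≡ 112 (mod 523)
(112)^4 ≡ 64 (mod 523)
64 - 503 = -439 ≡ 84 (mod 523)
84 · 199 = 16716 ≡ 503 (mod 523)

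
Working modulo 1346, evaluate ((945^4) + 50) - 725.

(945)^4 ≡ 97 (mod 1346)
97 + 50 = 147
147 - 725 = -578 ≡ 768 (mod 1346)

768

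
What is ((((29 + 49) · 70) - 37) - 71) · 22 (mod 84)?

29 + 49 = 78
78 · 70 = 5460 ≡ 0 (mod 84)
0 - 37 = -37 ≡ 47 (mod 84)
47 - 71 = -24 ≡ 60 (mod 84)
60 · 22 = 1320 ≡ 60 (mod 84)

60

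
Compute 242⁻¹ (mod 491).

140

Apply the Euclidean algorithm and back-substitute:
491 = 2*242 + 7
242 = 34*7 + 4
7 = 1*4 + 3
4 = 1*3 + 1
3 = 3*1 + 0
gcd(242, 491) = 1, so the inverse exists.
Bézout: 1 = −69*491 + 140*242.
So 242⁻¹ ≡ 140 (mod 491).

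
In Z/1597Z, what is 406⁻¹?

1597 = 3*406 + 379
406 = 1*379 + 27
379 = 14*27 + 1
27 = 27*1 + 0
gcd(406, 1597) = 1, so the inverse exists.
Back-substitute for 1:
1 = 1*379 − 14*27
  = −14*406 + 15*379
  = 15*1597 − 59*406
So 406⁻¹ ≡ −59 ≡ 1538 (mod 1597).

1538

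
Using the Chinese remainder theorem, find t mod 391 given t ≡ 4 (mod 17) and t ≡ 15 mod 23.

38

17⁻¹ mod 23: 17·19 ≡ 1 (mod 23), so 17⁻¹ ≡ 19.
t = 4 + 17·((15 − 4)·19 mod 23) = 4 + 17·2 = 38.
Check: 38 mod 17 = 4, 38 mod 23 = 15. ✓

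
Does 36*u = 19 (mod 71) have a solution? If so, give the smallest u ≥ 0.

38

gcd(36, 71) = 1, so a unique solution mod 71 exists.
36⁻¹ ≡ 2 (mod 71).
u ≡ 2*19 ≡ 38 (mod 71).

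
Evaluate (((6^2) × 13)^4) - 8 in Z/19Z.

18

(6)^2 ≡ 17 (mod 19)
17 × 13 = 221 ≡ 12 (mod 19)
(12)^4 ≡ 7 (mod 19)
7 - 8 = -1 ≡ 18 (mod 19)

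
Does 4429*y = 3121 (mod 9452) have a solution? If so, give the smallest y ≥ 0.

gcd(4429, 9452) = 1, so a unique solution mod 9452 exists.
4429⁻¹ ≡ 3453 (mod 9452).
y ≡ 3453*3121 ≡ 1533 (mod 9452).

1533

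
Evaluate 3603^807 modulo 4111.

2876

Compute successive squares:
807 in binary is 1100100111, i.e. 807 = 512 + 256 + 32 + 4 + 2 + 1.
3603^1 ≡ 3603 (mod 4111)
3603^2 ≡ 3603^2 = 12981609 ≡ 3182 (mod 4111)
3603^4 ≡ 3182^2 = 10125124 ≡ 3842 (mod 4111)
3603^8 ≡ 3842^2 = 14760964 ≡ 2474 (mod 4111)
3603^16 ≡ 2474^2 = 6120676 ≡ 3508 (mod 4111)
3603^32 ≡ 3508^2 = 12306064 ≡ 1841 (mod 4111)
3603^64 ≡ 1841^2 = 3389281 ≡ 1817 (mod 4111)
3603^128 ≡ 1817^2 = 3301489 ≡ 356 (mod 4111)
3603^256 ≡ 356^2 = 126736 ≡ 3406 (mod 4111)
3603^512 ≡ 3406^2 = 11600836 ≡ 3705 (mod 4111)
3603^807 = 3603^512 × 3603^256 × 3603^32 × 3603^4 × 3603^2 × 3603^1 ≡ 3705 × 3406 × 1841 × 3842 × 3182 × 3603 (mod 4111).
Accumulate the product:
3705 × 3406 = 12619230 ≡ 2571
2571 × 1841 = 4733211 ≡ 1450
1450 × 3842 = 5570900 ≡ 495
495 × 3182 = 1575090 ≡ 577
577 × 3603 = 2078931 ≡ 2876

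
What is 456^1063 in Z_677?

649

By square-and-multiply:
1063 in binary is 10000100111, i.e. 1063 = 1024 + 32 + 4 + 2 + 1.
456^1 ≡ 456 (mod 677)
456^2 ≡ 456^2 = 207936 ≡ 97 (mod 677)
456^4 ≡ 97^2 = 9409 ≡ 608 (mod 677)
456^8 ≡ 608^2 = 369664 ≡ 22 (mod 677)
456^16 ≡ 22^2 = 484 (mod 677)
456^32 ≡ 484^2 = 234256 ≡ 14 (mod 677)
456^64 ≡ 14^2 = 196 (mod 677)
456^128 ≡ 196^2 = 38416 ≡ 504 (mod 677)
456^256 ≡ 504^2 = 254016 ≡ 141 (mod 677)
456^512 ≡ 141^2 = 19881 ≡ 248 (mod 677)
456^1024 ≡ 248^2 = 61504 ≡ 574 (mod 677)
456^1063 = 456^1024 * 456^32 * 456^4 * 456^2 * 456^1 ≡ 574 * 14 * 608 * 97 * 456 (mod 677).
Accumulate the product:
574 * 14 = 8036 ≡ 589
589 * 608 = 358112 ≡ 656
656 * 97 = 63632 ≡ 671
671 * 456 = 305976 ≡ 649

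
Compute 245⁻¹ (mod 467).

61

By the extended Euclidean algorithm:
467 = 1×245 + 222
245 = 1×222 + 23
222 = 9×23 + 15
23 = 1×15 + 8
15 = 1×8 + 7
8 = 1×7 + 1
7 = 7×1 + 0
gcd(245, 467) = 1, so the inverse exists.
Bézout: 1 = −32×467 + 61×245.
So 245⁻¹ ≡ 61 (mod 467).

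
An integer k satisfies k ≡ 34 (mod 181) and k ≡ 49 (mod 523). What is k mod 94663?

181⁻¹ mod 523: 181*497 ≡ 1 (mod 523), so 181⁻¹ ≡ 497.
k = 34 + 181*((49 − 34)*497 mod 523) = 34 + 181*133 = 24107.

24107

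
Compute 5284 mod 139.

5284 = 38*139 + 2, so 5284 ≡ 2 (mod 139).

2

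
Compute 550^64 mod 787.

670

550^1 ≡ 550 (mod 787)
550^2 ≡ 550^2 = 302500 ≡ 292 (mod 787)
550^4 ≡ 292^2 = 85264 ≡ 268 (mod 787)
550^8 ≡ 268^2 = 71824 ≡ 207 (mod 787)
550^16 ≡ 207^2 = 42849 ≡ 351 (mod 787)
550^32 ≡ 351^2 = 123201 ≡ 429 (mod 787)
550^64 ≡ 429^2 = 184041 ≡ 670 (mod 787)
So 550^64 ≡ 670 (mod 787).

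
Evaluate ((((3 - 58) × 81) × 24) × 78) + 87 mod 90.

3 - 58 = -55 ≡ 35 (mod 90)
35 × 81 = 2835 ≡ 45 (mod 90)
45 × 24 = 1080 ≡ 0 (mod 90)
0 × 78 = 0
0 + 87 = 87

87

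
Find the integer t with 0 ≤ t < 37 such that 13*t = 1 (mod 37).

20

Apply the Euclidean algorithm and back-substitute:
37 = 2*13 + 11
13 = 1*11 + 2
11 = 5*2 + 1
2 = 2*1 + 0
gcd(13, 37) = 1, so the inverse exists.
Bézout: 1 = 6*37 − 17*13.
So 13⁻¹ ≡ −17 ≡ 20 (mod 37).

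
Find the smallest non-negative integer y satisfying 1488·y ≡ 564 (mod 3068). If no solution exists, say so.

588

gcd(1488, 3068) = 4, and 4 | 564, so solutions exist.
Divide through by 4: 372·y ≡ 141 mod 767.
372⁻¹ ≡ 200 (mod 767).
y ≡ 200·141 ≡ 588 (mod 767).
The smallest non-negative solution is y = 588.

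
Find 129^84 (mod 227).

79

Compute successive squares:
84 in binary is 1010100, i.e. 84 = 64 + 16 + 4.
129^1 ≡ 129 (mod 227)
129^2 ≡ 129^2 = 16641 ≡ 70 (mod 227)
129^4 ≡ 70^2 = 4900 ≡ 133 (mod 227)
129^8 ≡ 133^2 = 17689 ≡ 210 (mod 227)
129^16 ≡ 210^2 = 44100 ≡ 62 (mod 227)
129^32 ≡ 62^2 = 3844 ≡ 212 (mod 227)
129^64 ≡ 212^2 = 44944 ≡ 225 (mod 227)
129^84 = 129^64 × 129^16 × 129^4 ≡ 225 × 62 × 133 (mod 227).
Accumulate the product:
225 × 62 = 13950 ≡ 103
103 × 133 = 13699 ≡ 79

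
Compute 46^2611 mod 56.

2611 in binary is 101000110011, i.e. 2611 = 2048 + 512 + 32 + 16 + 2 + 1.
46^1 ≡ 46 (mod 56)
46^2 ≡ 46^2 = 2116 ≡ 44 (mod 56)
46^4 ≡ 44^2 = 1936 ≡ 32 (mod 56)
46^8 ≡ 32^2 = 1024 ≡ 16 (mod 56)
46^16 ≡ 16^2 = 256 ≡ 32 (mod 56)
46^32 ≡ 32^2 = 1024 ≡ 16 (mod 56)
46^64 ≡ 16^2 = 256 ≡ 32 (mod 56)
46^128 ≡ 32^2 = 1024 ≡ 16 (mod 56)
46^256 ≡ 16^2 = 256 ≡ 32 (mod 56)
46^512 ≡ 32^2 = 1024 ≡ 16 (mod 56)
46^1024 ≡ 16^2 = 256 ≡ 32 (mod 56)
46^2048 ≡ 32^2 = 1024 ≡ 16 (mod 56)
46^2611 = 46^2048 · 46^512 · 46^32 · 46^16 · 46^2 · 46^1 ≡ 16 · 16 · 16 · 32 · 44 · 46 (mod 56).
Accumulate the product:
16 · 16 = 256 ≡ 32
32 · 16 = 512 ≡ 8
8 · 32 = 256 ≡ 32
32 · 44 = 1408 ≡ 8
8 · 46 = 368 ≡ 32

32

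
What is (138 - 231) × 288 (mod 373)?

72

138 - 231 = -93 ≡ 280 (mod 373)
280 × 288 = 80640 ≡ 72 (mod 373)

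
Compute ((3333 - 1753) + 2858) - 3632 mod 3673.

3333 - 1753 = 1580
1580 + 2858 = 4438 ≡ 765 (mod 3673)
765 - 3632 = -2867 ≡ 806 (mod 3673)

806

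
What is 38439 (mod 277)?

38439 = 138*277 + 213, so 38439 ≡ 213 (mod 277).

213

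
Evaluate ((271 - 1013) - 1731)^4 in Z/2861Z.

1467

271 - 1013 = -742 ≡ 2119 (mod 2861)
2119 - 1731 = 388
(388)^4 ≡ 1467 (mod 2861)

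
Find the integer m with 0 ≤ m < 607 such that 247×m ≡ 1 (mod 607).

Run the extended Euclidean algorithm:
607 = 2*247 + 113
247 = 2*113 + 21
113 = 5*21 + 8
21 = 2*8 + 5
8 = 1*5 + 3
5 = 1*3 + 2
3 = 1*2 + 1
2 = 2*1 + 0
gcd(247, 607) = 1, so the inverse exists.
Bézout: 1 = 94*607 − 231*247.
So 247⁻¹ ≡ −231 ≡ 376 (mod 607).

376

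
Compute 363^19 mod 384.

Compute successive squares:
19 in binary is 10011, i.e. 19 = 16 + 2 + 1.
363^1 ≡ 363 (mod 384)
363^2 ≡ 363^2 = 131769 ≡ 57 (mod 384)
363^4 ≡ 57^2 = 3249 ≡ 177 (mod 384)
363^8 ≡ 177^2 = 31329 ≡ 225 (mod 384)
363^16 ≡ 225^2 = 50625 ≡ 321 (mod 384)
363^19 = 363^16 * 363^2 * 363^1 ≡ 321 * 57 * 363 (mod 384).
Accumulate the product:
321 * 57 = 18297 ≡ 249
249 * 363 = 90387 ≡ 147

147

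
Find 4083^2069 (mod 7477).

4715

Using repeated squaring:
2069 in binary is 100000010101, i.e. 2069 = 2048 + 16 + 4 + 1.
4083^1 ≡ 4083 (mod 7477)
4083^2 ≡ 4083^2 = 16670889 ≡ 4656 (mod 7477)
4083^4 ≡ 4656^2 = 21678336 ≡ 2513 (mod 7477)
4083^8 ≡ 2513^2 = 6315169 ≡ 4581 (mod 7477)
4083^16 ≡ 4581^2 = 20985561 ≡ 5099 (mod 7477)
4083^32 ≡ 5099^2 = 25999801 ≡ 2272 (mod 7477)
4083^64 ≡ 2272^2 = 5161984 ≡ 2854 (mod 7477)
4083^128 ≡ 2854^2 = 8145316 ≡ 2863 (mod 7477)
4083^256 ≡ 2863^2 = 8196769 ≡ 1977 (mod 7477)
4083^512 ≡ 1977^2 = 3908529 ≡ 5535 (mod 7477)
4083^1024 ≡ 5535^2 = 30636225 ≡ 2956 (mod 7477)
4083^2048 ≡ 2956^2 = 8737936 ≡ 4800 (mod 7477)
4083^2069 = 4083^2048 * 4083^16 * 4083^4 * 4083^1 ≡ 4800 * 5099 * 2513 * 4083 (mod 7477).
Accumulate the product:
4800 * 5099 = 24475200 ≡ 2979
2979 * 2513 = 7486227 ≡ 1750
1750 * 4083 = 7145250 ≡ 4715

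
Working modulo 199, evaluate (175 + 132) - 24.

175 + 132 = 307 ≡ 108 (mod 199)
108 - 24 = 84

84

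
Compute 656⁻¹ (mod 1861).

1861 = 2·656 + 549
656 = 1·549 + 107
549 = 5·107 + 14
107 = 7·14 + 9
14 = 1·9 + 5
9 = 1·5 + 4
5 = 1·4 + 1
4 = 4·1 + 0
gcd(656, 1861) = 1, so the inverse exists.
Bézout: 1 = 141·1861 − 400·656.
So 656⁻¹ ≡ −400 ≡ 1461 (mod 1861).

1461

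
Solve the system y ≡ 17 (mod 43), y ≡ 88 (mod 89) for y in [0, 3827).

533

43⁻¹ mod 89: 43·29 ≡ 1 (mod 89), so 43⁻¹ ≡ 29.
y = 17 + 43·((88 − 17)·29 mod 89) = 17 + 43·12 = 533.
Check: 533 mod 43 = 17, 533 mod 89 = 88. ✓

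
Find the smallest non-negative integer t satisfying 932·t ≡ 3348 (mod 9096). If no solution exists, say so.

921

gcd(932, 9096) = 4, and 4 | 3348, so solutions exist.
Divide through by 4: 233·t mod 2274 = 837.
233⁻¹ ≡ 1259 (mod 2274).
t ≡ 1259·837 ≡ 921 (mod 2274).
The smallest non-negative solution is t = 921.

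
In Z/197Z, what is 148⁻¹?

4

Run the extended Euclidean algorithm:
197 = 1·148 + 49
148 = 3·49 + 1
49 = 49·1 + 0
gcd(148, 197) = 1, so the inverse exists.
Back-substitute for 1:
1 = 1·148 − 3·49
  = −3·197 + 4·148
So 148⁻¹ ≡ 4 (mod 197).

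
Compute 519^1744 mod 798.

351

By square-and-multiply:
1744 in binary is 11011010000, i.e. 1744 = 1024 + 512 + 128 + 64 + 16.
519^1 ≡ 519 (mod 798)
519^2 ≡ 519^2 = 269361 ≡ 435 (mod 798)
519^4 ≡ 435^2 = 189225 ≡ 99 (mod 798)
519^8 ≡ 99^2 = 9801 ≡ 225 (mod 798)
519^16 ≡ 225^2 = 50625 ≡ 351 (mod 798)
519^32 ≡ 351^2 = 123201 ≡ 309 (mod 798)
519^64 ≡ 309^2 = 95481 ≡ 519 (mod 798)
519^128 ≡ 519^2 = 269361 ≡ 435 (mod 798)
519^256 ≡ 435^2 = 189225 ≡ 99 (mod 798)
519^512 ≡ 99^2 = 9801 ≡ 225 (mod 798)
519^1024 ≡ 225^2 = 50625 ≡ 351 (mod 798)
519^1744 = 519^1024 * 519^512 * 519^128 * 519^64 * 519^16 ≡ 351 * 225 * 435 * 519 * 351 (mod 798).
Accumulate the product:
351 * 225 = 78975 ≡ 771
771 * 435 = 335385 ≡ 225
225 * 519 = 116775 ≡ 267
267 * 351 = 93717 ≡ 351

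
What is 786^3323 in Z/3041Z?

Using repeated squaring:
3323 in binary is 110011111011, i.e. 3323 = 2048 + 1024 + 128 + 64 + 32 + 16 + 8 + 2 + 1.
786^1 ≡ 786 (mod 3041)
786^2 ≡ 786^2 = 617796 ≡ 473 (mod 3041)
786^4 ≡ 473^2 = 223729 ≡ 1736 (mod 3041)
786^8 ≡ 1736^2 = 3013696 ≡ 65 (mod 3041)
786^16 ≡ 65^2 = 4225 ≡ 1184 (mod 3041)
786^32 ≡ 1184^2 = 1401856 ≡ 2996 (mod 3041)
786^64 ≡ 2996^2 = 8976016 ≡ 2025 (mod 3041)
786^128 ≡ 2025^2 = 4100625 ≡ 1357 (mod 3041)
786^256 ≡ 1357^2 = 1841449 ≡ 1644 (mod 3041)
786^512 ≡ 1644^2 = 2702736 ≡ 2328 (mod 3041)
786^1024 ≡ 2328^2 = 5419584 ≡ 522 (mod 3041)
786^2048 ≡ 522^2 = 272484 ≡ 1835 (mod 3041)
786^3323 = 786^2048 · 786^1024 · 786^128 · 786^64 · 786^32 · 786^16 · 786^8 · 786^2 · 786^1 ≡ 1835 · 522 · 1357 · 2025 · 2996 · 1184 · 65 · 473 · 786 (mod 3041).
Accumulate the product:
1835 · 522 = 957870 ≡ 2996
2996 · 1357 = 4065572 ≡ 2796
2796 · 2025 = 5661900 ≡ 2599
2599 · 2996 = 7786604 ≡ 1644
1644 · 1184 = 1946496 ≡ 256
256 · 65 = 16640 ≡ 1435
1435 · 473 = 678755 ≡ 612
612 · 786 = 481032 ≡ 554

554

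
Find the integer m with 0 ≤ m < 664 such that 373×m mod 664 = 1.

664 = 1*373 + 291
373 = 1*291 + 82
291 = 3*82 + 45
82 = 1*45 + 37
45 = 1*37 + 8
37 = 4*8 + 5
8 = 1*5 + 3
5 = 1*3 + 2
3 = 1*2 + 1
2 = 2*1 + 0
gcd(373, 664) = 1, so the inverse exists.
Back-substitute for 1:
1 = 1*3 − 1*2
  = −1*5 + 2*3
  = 2*8 − 3*5
  = −3*37 + 14*8
  = 14*45 − 17*37
  = −17*82 + 31*45
  = 31*291 − 110*82
  = −110*373 + 141*291
  = 141*664 − 251*373
So 373⁻¹ ≡ −251 ≡ 413 (mod 664).

413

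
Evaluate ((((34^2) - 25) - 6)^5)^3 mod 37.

23

(34)^2 ≡ 9 (mod 37)
9 - 25 = -16 ≡ 21 (mod 37)
21 - 6 = 15
(15)^5 ≡ 24 (mod 37)
(24)^3 ≡ 23 (mod 37)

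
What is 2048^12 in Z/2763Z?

1342

Compute successive squares:
12 in binary is 1100, i.e. 12 = 8 + 4.
2048^1 ≡ 2048 (mod 2763)
2048^2 ≡ 2048^2 = 4194304 ≡ 70 (mod 2763)
2048^4 ≡ 70^2 = 4900 ≡ 2137 (mod 2763)
2048^8 ≡ 2137^2 = 4566769 ≡ 2293 (mod 2763)
2048^12 = 2048^8 · 2048^4 ≡ 2293 · 2137 (mod 2763).
2293 · 2137 = 4900141 ≡ 1342 (mod 2763).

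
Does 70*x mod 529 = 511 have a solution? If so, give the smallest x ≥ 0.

166

gcd(70, 529) = 1, so a unique solution mod 529 exists.
70⁻¹ ≡ 461 (mod 529).
x ≡ 461*511 ≡ 166 (mod 529).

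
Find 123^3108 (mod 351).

Compute successive squares:
123^1 ≡ 123 (mod 351)
123^2 ≡ 123^2 = 15129 ≡ 36 (mod 351)
123^4 ≡ 36^2 = 1296 ≡ 243 (mod 351)
123^8 ≡ 243^2 = 59049 ≡ 81 (mod 351)
123^16 ≡ 81^2 = 6561 ≡ 243 (mod 351)
123^32 ≡ 243^2 = 59049 ≡ 81 (mod 351)
123^64 ≡ 81^2 = 6561 ≡ 243 (mod 351)
123^128 ≡ 243^2 = 59049 ≡ 81 (mod 351)
123^256 ≡ 81^2 = 6561 ≡ 243 (mod 351)
123^512 ≡ 243^2 = 59049 ≡ 81 (mod 351)
123^1024 ≡ 81^2 = 6561 ≡ 243 (mod 351)
123^2048 ≡ 243^2 = 59049 ≡ 81 (mod 351)
123^3108 = 123^2048 * 123^1024 * 123^32 * 123^4 ≡ 81 * 243 * 81 * 243 (mod 351).
Accumulate the product:
81 * 243 = 19683 ≡ 27
27 * 81 = 2187 ≡ 81
81 * 243 = 19683 ≡ 27

27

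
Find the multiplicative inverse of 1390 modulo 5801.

3418

Apply the Euclidean algorithm and back-substitute:
5801 = 4×1390 + 241
1390 = 5×241 + 185
241 = 1×185 + 56
185 = 3×56 + 17
56 = 3×17 + 5
17 = 3×5 + 2
5 = 2×2 + 1
2 = 2×1 + 0
gcd(1390, 5801) = 1, so the inverse exists.
Bézout: 1 = 571×5801 − 2383×1390.
So 1390⁻¹ ≡ −2383 ≡ 3418 (mod 5801).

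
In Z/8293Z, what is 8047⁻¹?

3270

8293 = 1·8047 + 246
8047 = 32·246 + 175
246 = 1·175 + 71
175 = 2·71 + 33
71 = 2·33 + 5
33 = 6·5 + 3
5 = 1·3 + 2
3 = 1·2 + 1
2 = 2·1 + 0
gcd(8047, 8293) = 1, so the inverse exists.
Bézout: 1 = −3173·8293 + 3270·8047.
So 8047⁻¹ ≡ 3270 (mod 8293).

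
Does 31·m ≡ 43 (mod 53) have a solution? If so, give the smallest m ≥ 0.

gcd(31, 53) = 1, so a unique solution mod 53 exists.
31⁻¹ ≡ 12 (mod 53).
m ≡ 12·43 ≡ 39 (mod 53).

39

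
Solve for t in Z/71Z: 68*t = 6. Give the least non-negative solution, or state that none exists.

gcd(68, 71) = 1, so a unique solution mod 71 exists.
68⁻¹ ≡ 47 (mod 71).
t ≡ 47*6 ≡ 69 (mod 71).

69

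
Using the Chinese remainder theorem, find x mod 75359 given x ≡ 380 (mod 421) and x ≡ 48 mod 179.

421⁻¹ mod 179: 421*54 ≡ 1 (mod 179), so 421⁻¹ ≡ 54.
x = 380 + 421*((48 − 380)*54 mod 179) = 380 + 421*151 = 63951.

63951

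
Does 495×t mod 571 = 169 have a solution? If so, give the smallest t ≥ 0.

411

gcd(495, 571) = 1, so a unique solution mod 571 exists.
495⁻¹ ≡ 293 (mod 571).
t ≡ 293×169 ≡ 411 (mod 571).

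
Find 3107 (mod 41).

3107 = 75·41 + 32, so 3107 ≡ 32 (mod 41).

32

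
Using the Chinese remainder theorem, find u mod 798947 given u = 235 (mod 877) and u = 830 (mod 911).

384361

877⁻¹ mod 911: 877×777 ≡ 1 (mod 911), so 877⁻¹ ≡ 777.
u = 235 + 877×((830 − 235)×777 mod 911) = 235 + 877×438 = 384361.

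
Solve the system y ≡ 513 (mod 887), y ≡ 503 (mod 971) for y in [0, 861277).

887⁻¹ mod 971: 887*682 ≡ 1 (mod 971), so 887⁻¹ ≡ 682.
y = 513 + 887*((503 − 513)*682 mod 971) = 513 + 887*948 = 841389.
Check: 841389 mod 887 = 513, 841389 mod 971 = 503. ✓

841389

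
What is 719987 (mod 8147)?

719987 = 88×8147 + 3051, so 719987 ≡ 3051 (mod 8147).

3051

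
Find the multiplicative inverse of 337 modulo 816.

Apply the Euclidean algorithm and back-substitute:
816 = 2*337 + 142
337 = 2*142 + 53
142 = 2*53 + 36
53 = 1*36 + 17
36 = 2*17 + 2
17 = 8*2 + 1
2 = 2*1 + 0
gcd(337, 816) = 1, so the inverse exists.
Back-substitute for 1:
1 = 1*17 − 8*2
  = −8*36 + 17*17
  = 17*53 − 25*36
  = −25*142 + 67*53
  = 67*337 − 159*142
  = −159*816 + 385*337
So 337⁻¹ ≡ 385 (mod 816).

385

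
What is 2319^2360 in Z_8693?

6946

2360 in binary is 100100111000, i.e. 2360 = 2048 + 256 + 32 + 16 + 8.
2319^1 ≡ 2319 (mod 8693)
2319^2 ≡ 2319^2 = 5377761 ≡ 5487 (mod 8693)
2319^4 ≡ 5487^2 = 30107169 ≡ 3310 (mod 8693)
2319^8 ≡ 3310^2 = 10956100 ≡ 2920 (mod 8693)
2319^16 ≡ 2920^2 = 8526400 ≡ 7260 (mod 8693)
2319^32 ≡ 7260^2 = 52707600 ≡ 1941 (mod 8693)
2319^64 ≡ 1941^2 = 3767481 ≡ 3412 (mod 8693)
2319^128 ≡ 3412^2 = 11641744 ≡ 1817 (mod 8693)
2319^256 ≡ 1817^2 = 3301489 ≡ 6842 (mod 8693)
2319^512 ≡ 6842^2 = 46812964 ≡ 1159 (mod 8693)
2319^1024 ≡ 1159^2 = 1343281 ≡ 4559 (mod 8693)
2319^2048 ≡ 4559^2 = 20784481 ≡ 8211 (mod 8693)
2319^2360 = 2319^2048 * 2319^256 * 2319^32 * 2319^16 * 2319^8 ≡ 8211 * 6842 * 1941 * 7260 * 2920 (mod 8693).
Accumulate the product:
8211 * 6842 = 56179662 ≡ 5496
5496 * 1941 = 10667736 ≡ 1425
1425 * 7260 = 10345500 ≡ 830
830 * 2920 = 2423600 ≡ 6946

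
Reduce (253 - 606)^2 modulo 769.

31

253 - 606 = -353 ≡ 416 (mod 769)
(416)^2 ≡ 31 (mod 769)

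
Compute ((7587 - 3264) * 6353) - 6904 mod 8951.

7587 - 3264 = 4323
4323 * 6353 = 27464019 ≡ 2351 (mod 8951)
2351 - 6904 = -4553 ≡ 4398 (mod 8951)

4398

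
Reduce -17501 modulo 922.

17

-17501 = -19×922 + 17, so -17501 ≡ 17 (mod 922).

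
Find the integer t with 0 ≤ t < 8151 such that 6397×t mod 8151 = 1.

8151 = 1·6397 + 1754
6397 = 3·1754 + 1135
1754 = 1·1135 + 619
1135 = 1·619 + 516
619 = 1·516 + 103
516 = 5·103 + 1
103 = 103·1 + 0
gcd(6397, 8151) = 1, so the inverse exists.
Bézout: 1 = −62·8151 + 79·6397.
So 6397⁻¹ ≡ 79 (mod 8151).

79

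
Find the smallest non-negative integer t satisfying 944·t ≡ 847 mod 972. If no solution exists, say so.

no solution

gcd(944, 972) = 4, and 4 does not divide 847.
So the congruence has no solution.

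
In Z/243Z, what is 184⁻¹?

By the extended Euclidean algorithm:
243 = 1×184 + 59
184 = 3×59 + 7
59 = 8×7 + 3
7 = 2×3 + 1
3 = 3×1 + 0
gcd(184, 243) = 1, so the inverse exists.
Back-substitute for 1:
1 = 1×7 − 2×3
  = −2×59 + 17×7
  = 17×184 − 53×59
  = −53×243 + 70×184
So 184⁻¹ ≡ 70 (mod 243).

70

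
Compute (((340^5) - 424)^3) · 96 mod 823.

(340)^5 ≡ 758 (mod 823)
758 - 424 = 334
(334)^3 ≡ 25 (mod 823)
25 · 96 = 2400 ≡ 754 (mod 823)

754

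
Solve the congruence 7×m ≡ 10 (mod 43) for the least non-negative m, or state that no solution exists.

gcd(7, 43) = 1, so a unique solution mod 43 exists.
7⁻¹ ≡ 37 (mod 43).
m ≡ 37×10 ≡ 26 (mod 43).

26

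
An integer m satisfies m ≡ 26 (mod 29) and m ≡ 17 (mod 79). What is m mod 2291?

29⁻¹ mod 79: 29·30 ≡ 1 (mod 79), so 29⁻¹ ≡ 30.
m = 26 + 29·((17 − 26)·30 mod 79) = 26 + 29·46 = 1360.
Check: 1360 mod 29 = 26, 1360 mod 79 = 17. ✓

1360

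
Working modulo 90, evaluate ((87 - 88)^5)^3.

89

87 - 88 = -1 ≡ 89 (mod 90)
(89)^5 ≡ 89 (mod 90)
(89)^3 ≡ 89 (mod 90)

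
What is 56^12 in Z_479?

274

Compute successive squares:
12 in binary is 1100, i.e. 12 = 8 + 4.
56^1 ≡ 56 (mod 479)
56^2 ≡ 56^2 = 3136 ≡ 262 (mod 479)
56^4 ≡ 262^2 = 68644 ≡ 147 (mod 479)
56^8 ≡ 147^2 = 21609 ≡ 54 (mod 479)
56^12 = 56^8 * 56^4 ≡ 54 * 147 (mod 479).
54 * 147 = 7938 ≡ 274 (mod 479).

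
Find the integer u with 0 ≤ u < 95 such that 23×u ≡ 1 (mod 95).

62

By the extended Euclidean algorithm:
95 = 4×23 + 3
23 = 7×3 + 2
3 = 1×2 + 1
2 = 2×1 + 0
gcd(23, 95) = 1, so the inverse exists.
Bézout: 1 = 8×95 − 33×23.
So 23⁻¹ ≡ −33 ≡ 62 (mod 95).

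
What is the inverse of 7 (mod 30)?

Run the extended Euclidean algorithm:
30 = 4*7 + 2
7 = 3*2 + 1
2 = 2*1 + 0
gcd(7, 30) = 1, so the inverse exists.
Bézout: 1 = −3*30 + 13*7.
So 7⁻¹ ≡ 13 (mod 30).

13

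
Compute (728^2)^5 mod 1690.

1014

(728)^2 ≡ 1014 (mod 1690)
(1014)^5 ≡ 1014 (mod 1690)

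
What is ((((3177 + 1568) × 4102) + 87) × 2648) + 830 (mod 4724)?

3177 + 1568 = 4745 ≡ 21 (mod 4724)
21 × 4102 = 86142 ≡ 1110 (mod 4724)
1110 + 87 = 1197
1197 × 2648 = 3169656 ≡ 4576 (mod 4724)
4576 + 830 = 5406 ≡ 682 (mod 4724)

682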